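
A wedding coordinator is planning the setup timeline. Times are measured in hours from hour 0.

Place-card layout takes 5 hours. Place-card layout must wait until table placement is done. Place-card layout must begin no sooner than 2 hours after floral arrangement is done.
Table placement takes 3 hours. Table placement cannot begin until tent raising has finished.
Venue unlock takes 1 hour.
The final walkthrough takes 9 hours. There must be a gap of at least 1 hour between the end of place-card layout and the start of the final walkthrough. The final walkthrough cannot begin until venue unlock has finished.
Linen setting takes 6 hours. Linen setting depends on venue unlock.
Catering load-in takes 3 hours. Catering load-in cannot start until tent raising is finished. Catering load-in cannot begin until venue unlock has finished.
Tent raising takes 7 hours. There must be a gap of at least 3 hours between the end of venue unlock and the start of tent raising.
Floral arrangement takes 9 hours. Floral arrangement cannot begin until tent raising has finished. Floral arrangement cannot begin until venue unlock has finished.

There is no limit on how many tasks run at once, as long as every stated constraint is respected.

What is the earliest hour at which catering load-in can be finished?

14

Nothing blocks venue unlock, so it runs from hour 0 to hour 1.
Tent raising waits on venue unlock (finishes hour 1, plus 3-hour gap → hour 4), so it starts at hour 4 and finishes at 4 + 7 = hour 11.
Catering load-in cannot start until tent raising (finishes hour 11); venue unlock (finishes hour 1). The controlling bound is hour 11, so catering load-in finishes at 11 + 3 = hour 14.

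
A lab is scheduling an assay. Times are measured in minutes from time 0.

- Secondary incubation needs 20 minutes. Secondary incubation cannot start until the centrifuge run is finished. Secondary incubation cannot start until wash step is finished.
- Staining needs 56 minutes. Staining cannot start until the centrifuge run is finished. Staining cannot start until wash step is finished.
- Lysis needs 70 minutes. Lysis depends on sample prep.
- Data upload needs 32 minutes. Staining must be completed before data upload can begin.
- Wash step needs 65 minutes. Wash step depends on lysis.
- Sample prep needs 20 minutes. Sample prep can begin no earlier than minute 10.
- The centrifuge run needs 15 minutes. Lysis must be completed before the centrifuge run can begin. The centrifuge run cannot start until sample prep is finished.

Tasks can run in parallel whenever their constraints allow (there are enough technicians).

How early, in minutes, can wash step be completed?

165

Sample prep cannot begin until its own release at minute 10. It runs from minute 10 to 10 + 20 = minute 30.
Lysis waits on sample prep (finishes minute 30), so it starts at minute 30 and finishes at 30 + 70 = minute 100.
Wash step cannot begin until lysis (finishes minute 100). It runs from minute 100 to 100 + 65 = minute 165.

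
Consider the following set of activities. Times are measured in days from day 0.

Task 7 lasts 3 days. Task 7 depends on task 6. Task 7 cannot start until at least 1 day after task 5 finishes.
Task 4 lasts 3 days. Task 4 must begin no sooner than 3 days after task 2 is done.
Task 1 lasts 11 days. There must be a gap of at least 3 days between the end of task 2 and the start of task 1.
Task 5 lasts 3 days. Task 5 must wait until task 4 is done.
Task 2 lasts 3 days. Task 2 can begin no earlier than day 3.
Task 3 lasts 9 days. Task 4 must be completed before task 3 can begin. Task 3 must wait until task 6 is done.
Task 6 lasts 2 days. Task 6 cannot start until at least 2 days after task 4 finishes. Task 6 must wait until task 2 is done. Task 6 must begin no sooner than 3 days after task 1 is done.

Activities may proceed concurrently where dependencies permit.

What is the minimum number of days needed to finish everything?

34

After its own release at day 3, task 2 can start at day 3 and finishes at day 6.
After task 2 (finishes day 6, plus 3-day gap → day 9), task 4 can start at day 9 and finishes at day 12.
After task 4 (finishes day 12), task 5 can start at day 12 and finishes at day 15.
After task 2 (finishes day 6, plus 3-day gap → day 9), task 1 can start at day 9 and finishes at day 20.
Task 6 cannot start until task 4 (finishes day 12, plus 2-day gap → day 14); task 2 (finishes day 6); task 1 (finishes day 20, plus 3-day gap → day 23). The controlling bound is day 23, so task 6 finishes at 23 + 2 = day 25.
Task 7 has to wait for task 6 (finishes day 25); task 5 (finishes day 15, plus 1-day gap → day 16). The latest of these is day 25, so task 7 runs day 25 to 25 + 3 = day 28.
Task 3 needs all of task 4 (finishes day 12); task 6 (finishes day 25). That puts its earliest start at day 25; it finishes at 25 + 9 = day 34.
All tasks are finished once the last one completes. Finish times: Task 1 at 20, Task 2 at 6, Task 3 at 34, Task 4 at 12, Task 5 at 15, Task 6 at 25, Task 7 at 28. The latest is day 34.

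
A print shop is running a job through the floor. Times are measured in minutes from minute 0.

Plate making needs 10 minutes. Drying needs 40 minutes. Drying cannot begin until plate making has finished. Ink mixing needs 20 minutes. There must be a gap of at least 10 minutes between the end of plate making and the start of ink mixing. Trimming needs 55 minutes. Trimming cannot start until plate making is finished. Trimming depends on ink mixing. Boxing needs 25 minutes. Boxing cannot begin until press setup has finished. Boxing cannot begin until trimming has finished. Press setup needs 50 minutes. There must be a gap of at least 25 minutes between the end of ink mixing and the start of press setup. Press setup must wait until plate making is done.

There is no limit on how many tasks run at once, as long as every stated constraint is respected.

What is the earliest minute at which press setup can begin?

Plate making can start immediately at minute 0; it finishes at minute 10.
After plate making (finishes minute 10, plus 10-minute gap → minute 20), ink mixing can start at minute 20 and finishes at minute 40.
Press setup waits on ink mixing (finishes minute 40, plus 25-minute gap → minute 65); plate making (finishes minute 10). The latest of these is minute 65, which is the earliest press setup can start.

65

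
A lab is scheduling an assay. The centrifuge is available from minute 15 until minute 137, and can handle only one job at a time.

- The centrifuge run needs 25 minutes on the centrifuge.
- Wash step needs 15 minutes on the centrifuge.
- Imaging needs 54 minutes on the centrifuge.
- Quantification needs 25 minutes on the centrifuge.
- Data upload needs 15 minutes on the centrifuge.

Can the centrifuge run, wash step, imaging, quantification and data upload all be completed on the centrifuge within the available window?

The centrifuge window is 137 − 15 = 122 minutes.
Running back to back, the jobs need 25 + 15 + 54 + 25 + 15 = 134 minutes on the centrifuge.
Since 134 > 122, they cannot all fit.

No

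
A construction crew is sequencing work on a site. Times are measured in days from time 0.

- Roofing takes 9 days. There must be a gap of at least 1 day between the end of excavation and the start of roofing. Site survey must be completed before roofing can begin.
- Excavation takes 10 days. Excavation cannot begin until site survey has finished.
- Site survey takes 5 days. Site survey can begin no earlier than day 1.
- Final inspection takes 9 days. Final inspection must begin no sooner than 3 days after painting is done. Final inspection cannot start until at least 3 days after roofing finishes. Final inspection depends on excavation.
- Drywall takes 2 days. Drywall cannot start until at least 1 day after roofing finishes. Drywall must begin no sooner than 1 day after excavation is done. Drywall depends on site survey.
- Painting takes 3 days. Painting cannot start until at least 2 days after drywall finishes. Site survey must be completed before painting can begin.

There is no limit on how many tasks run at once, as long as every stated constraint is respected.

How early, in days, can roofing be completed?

Site survey waits on its own release at day 1, so it starts at day 1 and finishes at 1 + 5 = day 6.
Excavation cannot begin until site survey (finishes day 6). It runs from day 6 to 6 + 10 = day 16.
Roofing cannot start until excavation (finishes day 16, plus 1-day gap → day 17); site survey (finishes day 6). The controlling bound is day 17, so roofing finishes at 17 + 9 = day 26.

26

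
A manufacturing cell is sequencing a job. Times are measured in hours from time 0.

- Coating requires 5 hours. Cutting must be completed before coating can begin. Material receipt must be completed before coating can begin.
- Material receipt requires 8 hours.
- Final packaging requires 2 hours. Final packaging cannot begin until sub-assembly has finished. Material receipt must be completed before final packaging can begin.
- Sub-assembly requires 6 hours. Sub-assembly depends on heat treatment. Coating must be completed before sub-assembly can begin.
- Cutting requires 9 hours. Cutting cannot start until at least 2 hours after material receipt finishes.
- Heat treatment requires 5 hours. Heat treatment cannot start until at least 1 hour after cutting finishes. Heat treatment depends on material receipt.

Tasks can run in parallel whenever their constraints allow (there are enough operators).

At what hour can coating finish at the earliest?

Material receipt has no prerequisites, so it starts at hour 0 and finishes at hour 8.
Cutting waits on material receipt (finishes hour 8, plus 2-hour gap → hour 10), so it starts at hour 10 and finishes at 10 + 9 = hour 19.
Coating needs all of cutting (finishes hour 19); material receipt (finishes hour 8). That puts its earliest start at hour 19; it finishes at 19 + 5 = hour 24.

24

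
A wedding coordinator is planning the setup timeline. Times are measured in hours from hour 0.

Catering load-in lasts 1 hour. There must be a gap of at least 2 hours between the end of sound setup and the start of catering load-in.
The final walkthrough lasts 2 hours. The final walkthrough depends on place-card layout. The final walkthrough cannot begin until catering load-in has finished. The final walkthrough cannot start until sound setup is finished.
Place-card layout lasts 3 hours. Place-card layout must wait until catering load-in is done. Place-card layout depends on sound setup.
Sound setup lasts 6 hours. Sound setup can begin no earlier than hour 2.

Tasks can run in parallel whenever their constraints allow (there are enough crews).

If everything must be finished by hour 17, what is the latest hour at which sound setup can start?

3

The final walkthrough must finish by hour 17; it takes 2 hours, so it must start by 17 − 2 = hour 15.
Place-card layout has to be done before the final walkthrough (must start by hour 15). That means finishing by hour 15, i.e. starting by 15 − 3 = hour 12.
Catering load-in must finish in time for place-card layout (must start by hour 12); the final walkthrough (must start by hour 15). The tightest is hour 12, so catering load-in must start by 12 − 1 = hour 11.
Sound setup feeds catering load-in (must start by hour 11, minus 2-hour gap → hour 9); place-card layout (must start by hour 12); the final walkthrough (must start by hour 15). Taking the minimum, sound setup must finish by hour 9 and start by 9 − 6 = hour 3.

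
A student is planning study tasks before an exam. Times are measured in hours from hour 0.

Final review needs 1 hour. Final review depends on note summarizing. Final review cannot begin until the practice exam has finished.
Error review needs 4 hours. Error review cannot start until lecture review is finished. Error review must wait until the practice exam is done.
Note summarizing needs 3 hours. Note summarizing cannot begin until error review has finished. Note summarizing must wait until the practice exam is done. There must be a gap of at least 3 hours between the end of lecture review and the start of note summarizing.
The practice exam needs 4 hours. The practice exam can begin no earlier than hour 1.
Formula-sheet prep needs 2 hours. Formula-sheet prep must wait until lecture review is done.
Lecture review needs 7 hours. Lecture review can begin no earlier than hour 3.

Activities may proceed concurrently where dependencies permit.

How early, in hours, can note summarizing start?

14

After its own release at hour 1, the practice exam can start at hour 1 and finishes at hour 5.
Lecture review waits on its own release at hour 3, so it starts at hour 3 and finishes at 3 + 7 = hour 10.
Error review cannot start until lecture review (finishes hour 10); the practice exam (finishes hour 5). The controlling bound is hour 10, so error review finishes at 10 + 4 = hour 14.
Note summarizing waits on error review (finishes hour 14); the practice exam (finishes hour 5); lecture review (finishes hour 10, plus 3-hour gap → hour 13). The latest of these is hour 14, which is the earliest note summarizing can start.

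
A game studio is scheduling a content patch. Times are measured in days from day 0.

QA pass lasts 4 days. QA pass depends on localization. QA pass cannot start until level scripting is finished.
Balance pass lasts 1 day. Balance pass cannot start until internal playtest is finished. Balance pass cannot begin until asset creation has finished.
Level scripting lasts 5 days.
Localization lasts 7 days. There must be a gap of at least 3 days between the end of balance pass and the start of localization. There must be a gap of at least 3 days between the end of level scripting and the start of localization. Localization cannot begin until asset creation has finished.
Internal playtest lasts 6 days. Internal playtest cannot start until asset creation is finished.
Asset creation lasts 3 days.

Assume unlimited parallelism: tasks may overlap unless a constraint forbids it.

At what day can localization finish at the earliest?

Nothing blocks level scripting, so it runs from day 0 to day 5.
Asset creation has no prerequisites, so it starts at day 0 and finishes at day 3.
Internal playtest waits on asset creation (finishes day 3), so it starts at day 3 and finishes at 3 + 6 = day 9.
Balance pass has to wait for internal playtest (finishes day 9); asset creation (finishes day 3). The latest of these is day 9, so balance pass runs day 9 to 9 + 1 = day 10.
Localization needs all of balance pass (finishes day 10, plus 3-day gap → day 13); level scripting (finishes day 5, plus 3-day gap → day 8); asset creation (finishes day 3). That puts its earliest start at day 13; it finishes at 13 + 7 = day 20.

20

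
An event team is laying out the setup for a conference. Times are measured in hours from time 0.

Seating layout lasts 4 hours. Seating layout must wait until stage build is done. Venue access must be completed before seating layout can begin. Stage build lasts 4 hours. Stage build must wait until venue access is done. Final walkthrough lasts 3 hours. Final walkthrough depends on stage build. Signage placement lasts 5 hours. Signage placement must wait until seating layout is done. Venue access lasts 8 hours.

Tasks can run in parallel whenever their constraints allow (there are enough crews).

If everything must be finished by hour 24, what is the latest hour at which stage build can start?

Signage placement has no dependents, so it just needs to finish by hour 24. Starting by 24 − 5 = hour 19 achieves that.
Seating layout must finish before signage placement (must start by hour 19). With a 4-hour duration, seating layout must start by 19 − 4 = hour 15.
Final walkthrough must finish by hour 24; it takes 3 hours, so it must start by 24 − 3 = hour 21.
Stage build must finish in time for seating layout (must start by hour 15); final walkthrough (must start by hour 21). The tightest is hour 15, so stage build must start by 15 − 4 = hour 11.

11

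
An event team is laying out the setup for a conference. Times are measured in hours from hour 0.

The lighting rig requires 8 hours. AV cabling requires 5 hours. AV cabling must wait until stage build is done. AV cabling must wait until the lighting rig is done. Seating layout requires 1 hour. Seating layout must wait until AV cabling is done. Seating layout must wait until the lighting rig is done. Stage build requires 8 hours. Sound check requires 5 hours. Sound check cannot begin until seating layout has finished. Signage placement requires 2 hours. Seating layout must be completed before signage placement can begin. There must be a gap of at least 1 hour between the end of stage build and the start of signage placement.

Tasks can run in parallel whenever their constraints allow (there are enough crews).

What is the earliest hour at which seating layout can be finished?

Nothing blocks the lighting rig, so it runs from hour 0 to hour 8.
Stage build has no prerequisites, so it starts at hour 0 and finishes at hour 8.
AV cabling needs all of stage build (finishes hour 8); the lighting rig (finishes hour 8). That puts its earliest start at hour 8; it finishes at 8 + 5 = hour 13.
Seating layout cannot start until AV cabling (finishes hour 13); the lighting rig (finishes hour 8). The controlling bound is hour 13, so seating layout finishes at 13 + 1 = hour 14.

14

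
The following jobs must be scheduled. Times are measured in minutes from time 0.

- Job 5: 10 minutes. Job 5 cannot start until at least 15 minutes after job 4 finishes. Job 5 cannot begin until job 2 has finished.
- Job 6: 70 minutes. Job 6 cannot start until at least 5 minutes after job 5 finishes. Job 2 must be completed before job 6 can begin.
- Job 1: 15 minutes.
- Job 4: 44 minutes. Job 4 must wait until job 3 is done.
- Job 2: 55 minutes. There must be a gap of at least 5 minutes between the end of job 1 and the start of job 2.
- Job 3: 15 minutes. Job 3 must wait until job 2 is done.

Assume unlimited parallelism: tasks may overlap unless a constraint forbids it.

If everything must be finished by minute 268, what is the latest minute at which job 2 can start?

54

Job 6 has no dependents, so it just needs to finish by minute 268. Starting by 268 − 70 = minute 198 achieves that.
Job 5 has to be done before job 6 (must start by minute 198, minus 5-minute gap → minute 193). That means finishing by minute 193, i.e. starting by 193 − 10 = minute 183.
Job 4 feeds into job 5 (must start by minute 183, minus 15-minute gap → minute 168); so job 4 must finish by minute 168 and therefore start by minute 124.
Job 3 has to be done before job 4 (must start by minute 124). That means finishing by minute 124, i.e. starting by 124 − 15 = minute 109.
For job 2: job 3 (must start by minute 109); job 5 (must start by minute 183); job 6 (must start by minute 198). The most restrictive is minute 109; with a 55-minute duration, job 2 must start by minute 54.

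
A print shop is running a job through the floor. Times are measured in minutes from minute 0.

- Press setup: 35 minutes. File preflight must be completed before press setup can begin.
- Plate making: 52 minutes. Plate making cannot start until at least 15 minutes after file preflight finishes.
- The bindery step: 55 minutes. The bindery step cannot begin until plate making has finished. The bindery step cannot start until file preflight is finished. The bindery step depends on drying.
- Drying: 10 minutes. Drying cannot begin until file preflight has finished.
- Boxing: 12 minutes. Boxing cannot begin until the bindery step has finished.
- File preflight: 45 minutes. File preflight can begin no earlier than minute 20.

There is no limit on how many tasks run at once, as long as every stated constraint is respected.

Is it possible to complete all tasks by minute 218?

Yes

After its own release at minute 20, file preflight can start at minute 20 and finishes at minute 65.
Drying waits on file preflight (finishes minute 65), so it starts at minute 65 and finishes at 65 + 10 = minute 75.
After file preflight (finishes minute 65), press setup can start at minute 65 and finishes at minute 100.
After file preflight (finishes minute 65, plus 15-minute gap → minute 80), plate making can start at minute 80 and finishes at minute 132.
The bindery step has to wait for plate making (finishes minute 132); file preflight (finishes minute 65); drying (finishes minute 75). The latest of these is minute 132, so the bindery step runs minute 132 to 132 + 55 = minute 187.
After the bindery step (finishes minute 187), boxing can start at minute 187 and finishes at minute 199.
Every task is finished by minute 199, which is no later than the deadline of 218, so the schedule is feasible.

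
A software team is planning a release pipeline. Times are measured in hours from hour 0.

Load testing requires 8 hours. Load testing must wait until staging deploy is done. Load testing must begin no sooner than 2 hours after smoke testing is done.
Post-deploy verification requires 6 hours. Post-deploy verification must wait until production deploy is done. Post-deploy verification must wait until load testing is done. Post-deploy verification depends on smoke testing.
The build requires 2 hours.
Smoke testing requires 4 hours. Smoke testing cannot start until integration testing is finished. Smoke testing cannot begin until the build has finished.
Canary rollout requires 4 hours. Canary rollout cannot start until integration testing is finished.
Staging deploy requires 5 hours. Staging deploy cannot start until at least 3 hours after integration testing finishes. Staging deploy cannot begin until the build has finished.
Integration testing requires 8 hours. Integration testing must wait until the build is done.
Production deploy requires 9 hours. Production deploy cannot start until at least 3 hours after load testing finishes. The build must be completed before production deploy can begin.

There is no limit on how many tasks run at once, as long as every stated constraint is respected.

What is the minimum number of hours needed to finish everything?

The build can start immediately at hour 0; it finishes at hour 2.
Integration testing cannot begin until the build (finishes hour 2). It runs from hour 2 to 2 + 8 = hour 10.
Canary rollout cannot begin until integration testing (finishes hour 10). It runs from hour 10 to 10 + 4 = hour 14.
Smoke testing cannot start until integration testing (finishes hour 10); the build (finishes hour 2). The controlling bound is hour 10, so smoke testing finishes at 10 + 4 = hour 14.
Staging deploy cannot start until integration testing (finishes hour 10, plus 3-hour gap → hour 13); the build (finishes hour 2). The controlling bound is hour 13, so staging deploy finishes at 13 + 5 = hour 18.
Load testing needs all of staging deploy (finishes hour 18); smoke testing (finishes hour 14, plus 2-hour gap → hour 16). That puts its earliest start at hour 18; it finishes at 18 + 8 = hour 26.
For production deploy: load testing (finishes hour 26, plus 3-hour gap → hour 29); the build (finishes hour 2). Taking the maximum gives a start of hour 29, and it finishes at 29 + 9 = hour 38.
Post-deploy verification has to wait for production deploy (finishes hour 38); load testing (finishes hour 26); smoke testing (finishes hour 14). The latest of these is hour 38, so post-deploy verification runs hour 38 to 38 + 6 = hour 44.
All tasks are finished once the last one completes. Finish times: The build at 2, Integration testing at 10, Staging deploy at 18, Smoke testing at 14, Canary rollout at 14, Load testing at 26, Production deploy at 38, Post-deploy verification at 44. The latest is hour 44.

44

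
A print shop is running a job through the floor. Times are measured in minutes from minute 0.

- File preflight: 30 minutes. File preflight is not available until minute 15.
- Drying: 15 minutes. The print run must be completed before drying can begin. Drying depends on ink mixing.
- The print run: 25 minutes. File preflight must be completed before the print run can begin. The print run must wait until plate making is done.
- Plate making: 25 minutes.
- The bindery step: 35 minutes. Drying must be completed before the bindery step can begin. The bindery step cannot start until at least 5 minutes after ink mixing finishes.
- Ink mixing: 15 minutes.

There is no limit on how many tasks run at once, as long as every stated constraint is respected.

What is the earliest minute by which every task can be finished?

120

Ink mixing can start immediately at minute 0; it finishes at minute 15.
Nothing blocks plate making, so it runs from minute 0 to minute 25.
File preflight waits on its own release at minute 15, so it starts at minute 15 and finishes at 15 + 30 = minute 45.
The print run has to wait for file preflight (finishes minute 45); plate making (finishes minute 25). The latest of these is minute 45, so the print run runs minute 45 to 45 + 25 = minute 70.
Drying cannot start until the print run (finishes minute 70); ink mixing (finishes minute 15). The controlling bound is minute 70, so drying finishes at 70 + 15 = minute 85.
For the bindery step: drying (finishes minute 85); ink mixing (finishes minute 15, plus 5-minute gap → minute 20). Taking the maximum gives a start of minute 85, and it finishes at 85 + 35 = minute 120.
All tasks are finished once the last one completes. Finish times: File preflight at 45, Plate making at 25, Ink mixing at 15, The print run at 70, Drying at 85, The bindery step at 120. The latest is minute 120.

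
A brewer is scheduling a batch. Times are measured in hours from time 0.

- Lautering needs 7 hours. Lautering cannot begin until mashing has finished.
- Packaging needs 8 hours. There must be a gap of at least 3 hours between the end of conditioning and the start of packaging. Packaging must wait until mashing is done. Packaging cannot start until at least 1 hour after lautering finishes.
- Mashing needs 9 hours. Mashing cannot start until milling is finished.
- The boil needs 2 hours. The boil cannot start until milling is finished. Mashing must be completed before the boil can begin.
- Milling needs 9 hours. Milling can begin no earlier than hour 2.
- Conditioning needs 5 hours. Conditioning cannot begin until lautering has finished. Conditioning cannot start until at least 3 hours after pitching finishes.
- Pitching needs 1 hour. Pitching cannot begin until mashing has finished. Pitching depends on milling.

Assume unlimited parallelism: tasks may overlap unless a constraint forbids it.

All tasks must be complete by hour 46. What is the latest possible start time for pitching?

Nothing follows packaging; the deadline of hour 46 is its only limit. It must start by 46 − 8 = hour 38.
Conditioning has to be done before packaging (must start by hour 38, minus 3-hour gap → hour 35). That means finishing by hour 35, i.e. starting by 35 − 5 = hour 30.
Pitching must finish before conditioning (must start by hour 30, minus 3-hour gap → hour 27). With a 1-hour duration, pitching must start by 27 − 1 = hour 26.

26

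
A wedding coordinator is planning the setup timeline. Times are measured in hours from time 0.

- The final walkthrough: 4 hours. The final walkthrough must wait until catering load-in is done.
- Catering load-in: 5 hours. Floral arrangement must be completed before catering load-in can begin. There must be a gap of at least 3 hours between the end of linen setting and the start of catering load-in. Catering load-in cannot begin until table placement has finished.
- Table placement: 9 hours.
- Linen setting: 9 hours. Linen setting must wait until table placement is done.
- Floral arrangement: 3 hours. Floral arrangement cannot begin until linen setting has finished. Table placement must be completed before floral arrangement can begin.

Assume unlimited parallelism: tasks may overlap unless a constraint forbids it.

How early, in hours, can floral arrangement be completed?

21

Table placement can start immediately at hour 0; it finishes at hour 9.
Linen setting waits on table placement (finishes hour 9), so it starts at hour 9 and finishes at 9 + 9 = hour 18.
Floral arrangement has to wait for linen setting (finishes hour 18); table placement (finishes hour 9). The latest of these is hour 18, so floral arrangement runs hour 18 to 18 + 3 = hour 21.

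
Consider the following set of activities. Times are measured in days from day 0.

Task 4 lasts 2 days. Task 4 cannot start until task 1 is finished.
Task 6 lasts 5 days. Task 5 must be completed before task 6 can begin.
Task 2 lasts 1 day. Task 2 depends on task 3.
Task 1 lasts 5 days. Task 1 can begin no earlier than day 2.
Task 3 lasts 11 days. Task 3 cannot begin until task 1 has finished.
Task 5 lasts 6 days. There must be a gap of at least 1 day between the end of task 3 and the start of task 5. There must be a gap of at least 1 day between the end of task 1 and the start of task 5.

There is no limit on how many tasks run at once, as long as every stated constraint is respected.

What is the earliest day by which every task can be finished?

30

Task 1 waits on its own release at day 2, so it starts at day 2 and finishes at 2 + 5 = day 7.
After task 1 (finishes day 7), task 4 can start at day 7 and finishes at day 9.
Task 3 waits on task 1 (finishes day 7), so it starts at day 7 and finishes at 7 + 11 = day 18.
Task 5 has to wait for task 3 (finishes day 18, plus 1-day gap → day 19); task 1 (finishes day 7, plus 1-day gap → day 8). The latest of these is day 19, so task 5 runs day 19 to 19 + 6 = day 25.
Task 6 cannot begin until task 5 (finishes day 25). It runs from day 25 to 25 + 5 = day 30.
Task 2 cannot begin until task 3 (finishes day 18). It runs from day 18 to 18 + 1 = day 19.
All tasks are finished once the last one completes. Finish times: Task 1 at 7, Task 2 at 19, Task 3 at 18, Task 4 at 9, Task 5 at 25, Task 6 at 30. The latest is day 30.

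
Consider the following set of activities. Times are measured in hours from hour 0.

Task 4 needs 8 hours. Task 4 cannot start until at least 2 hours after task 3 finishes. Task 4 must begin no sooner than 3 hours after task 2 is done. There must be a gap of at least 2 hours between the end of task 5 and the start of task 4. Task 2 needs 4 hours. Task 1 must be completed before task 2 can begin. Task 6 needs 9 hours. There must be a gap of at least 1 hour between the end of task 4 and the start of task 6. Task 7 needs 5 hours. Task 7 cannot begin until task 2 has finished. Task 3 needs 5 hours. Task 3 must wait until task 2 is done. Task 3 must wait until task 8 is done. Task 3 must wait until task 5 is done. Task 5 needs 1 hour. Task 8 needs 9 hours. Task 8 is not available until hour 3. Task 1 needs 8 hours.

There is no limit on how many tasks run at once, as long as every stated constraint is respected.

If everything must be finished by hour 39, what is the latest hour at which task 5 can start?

13

To finish by hour 39, task 6 (duration 9) must start no later than hour 30.
Task 4 feeds into task 6 (must start by hour 30, minus 1-hour gap → hour 29); so task 4 must finish by hour 29 and therefore start by hour 21.
Task 3 feeds into task 4 (must start by hour 21, minus 2-hour gap → hour 19); so task 3 must finish by hour 19 and therefore start by hour 14.
Task 5 feeds task 3 (must start by hour 14); task 4 (must start by hour 21, minus 2-hour gap → hour 19). Taking the minimum, task 5 must finish by hour 14 and start by 14 − 1 = hour 13.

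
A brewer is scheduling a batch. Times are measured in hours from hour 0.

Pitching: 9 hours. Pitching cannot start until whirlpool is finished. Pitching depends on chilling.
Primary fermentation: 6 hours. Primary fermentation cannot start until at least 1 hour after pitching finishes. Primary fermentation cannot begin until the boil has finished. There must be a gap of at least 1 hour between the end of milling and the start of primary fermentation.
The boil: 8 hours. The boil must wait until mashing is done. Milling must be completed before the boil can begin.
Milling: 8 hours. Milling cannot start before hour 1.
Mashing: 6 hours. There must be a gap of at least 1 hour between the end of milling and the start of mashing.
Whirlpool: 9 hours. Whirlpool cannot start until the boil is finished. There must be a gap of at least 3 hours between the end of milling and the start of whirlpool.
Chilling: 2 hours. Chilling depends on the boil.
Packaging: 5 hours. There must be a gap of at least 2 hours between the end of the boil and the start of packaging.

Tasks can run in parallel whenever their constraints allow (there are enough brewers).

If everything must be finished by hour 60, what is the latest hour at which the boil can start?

Primary fermentation must finish by hour 60; it takes 6 hours, so it must start by 60 − 6 = hour 54.
Since primary fermentation (must start by hour 54, minus 1-hour gap → hour 53) depends on it, pitching must finish by hour 53. Backing off its 9-hour duration gives a latest start of hour 44.
Whirlpool must finish before pitching (must start by hour 44). With a 9-hour duration, whirlpool must start by 44 − 9 = hour 35.
Since pitching (must start by hour 44) depends on it, chilling must finish by hour 44. Backing off its 2-hour duration gives a latest start of hour 42.
Packaging has no dependents, so it just needs to finish by hour 60. Starting by 60 − 5 = hour 55 achieves that.
For the boil: whirlpool (must start by hour 35); chilling (must start by hour 42); primary fermentation (must start by hour 54); packaging (must start by hour 55, minus 2-hour gap → hour 53). The most restrictive is hour 35; with an 8-hour duration, the boil must start by hour 27.

27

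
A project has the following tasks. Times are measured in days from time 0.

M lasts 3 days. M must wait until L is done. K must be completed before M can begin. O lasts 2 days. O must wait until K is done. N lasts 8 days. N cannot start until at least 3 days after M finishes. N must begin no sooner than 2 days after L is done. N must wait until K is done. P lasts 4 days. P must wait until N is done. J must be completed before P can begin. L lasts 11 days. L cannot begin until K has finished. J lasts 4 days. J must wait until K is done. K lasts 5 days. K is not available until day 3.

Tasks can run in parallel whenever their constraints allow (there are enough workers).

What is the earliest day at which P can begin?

After its own release at day 3, K can start at day 3 and finishes at day 8.
After K (finishes day 8), L can start at day 8 and finishes at day 19.
For M: L (finishes day 19); K (finishes day 8). Taking the maximum gives a start of day 19, and it finishes at 19 + 3 = day 22.
N cannot start until M (finishes day 22, plus 3-day gap → day 25); L (finishes day 19, plus 2-day gap → day 21); K (finishes day 8). The controlling bound is day 25, so N finishes at 25 + 8 = day 33.
J waits on K (finishes day 8), so it starts at day 8 and finishes at 8 + 4 = day 12.
P waits on N (finishes day 33); J (finishes day 12). The latest of these is day 33, which is the earliest P can start.

33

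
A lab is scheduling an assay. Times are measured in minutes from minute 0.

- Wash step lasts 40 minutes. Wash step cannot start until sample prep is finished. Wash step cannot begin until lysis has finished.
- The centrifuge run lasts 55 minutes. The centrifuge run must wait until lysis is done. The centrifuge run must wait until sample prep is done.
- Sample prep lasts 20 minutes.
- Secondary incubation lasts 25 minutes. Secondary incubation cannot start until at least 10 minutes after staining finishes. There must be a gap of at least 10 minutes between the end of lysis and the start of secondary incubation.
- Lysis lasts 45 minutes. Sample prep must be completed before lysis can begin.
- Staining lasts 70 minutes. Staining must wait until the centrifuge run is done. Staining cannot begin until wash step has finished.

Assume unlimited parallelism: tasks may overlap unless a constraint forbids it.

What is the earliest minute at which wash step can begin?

65

Nothing blocks sample prep, so it runs from minute 0 to minute 20.
After sample prep (finishes minute 20), lysis can start at minute 20 and finishes at minute 65.
Wash step waits on sample prep (finishes minute 20); lysis (finishes minute 65). The latest of these is minute 65, which is the earliest wash step can start.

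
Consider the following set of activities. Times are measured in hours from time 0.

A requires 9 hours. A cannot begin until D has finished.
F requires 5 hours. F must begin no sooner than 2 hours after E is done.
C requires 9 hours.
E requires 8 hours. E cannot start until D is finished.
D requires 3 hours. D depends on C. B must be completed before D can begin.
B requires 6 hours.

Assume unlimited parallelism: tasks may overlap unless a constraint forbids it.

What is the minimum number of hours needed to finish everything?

C has no prerequisites, so it starts at hour 0 and finishes at hour 9.
B has no prerequisites, so it starts at hour 0 and finishes at hour 6.
For D: C (finishes hour 9); B (finishes hour 6). Taking the maximum gives a start of hour 9, and it finishes at 9 + 3 = hour 12.
E cannot begin until D (finishes hour 12). It runs from hour 12 to 12 + 8 = hour 20.
F waits on E (finishes hour 20, plus 2-hour gap → hour 22), so it starts at hour 22 and finishes at 22 + 5 = hour 27.
A waits on D (finishes hour 12), so it starts at hour 12 and finishes at 12 + 9 = hour 21.
All tasks are finished once the last one completes. Finish times: A at 21, B at 6, C at 9, D at 12, E at 20, F at 27. The latest is hour 27.

27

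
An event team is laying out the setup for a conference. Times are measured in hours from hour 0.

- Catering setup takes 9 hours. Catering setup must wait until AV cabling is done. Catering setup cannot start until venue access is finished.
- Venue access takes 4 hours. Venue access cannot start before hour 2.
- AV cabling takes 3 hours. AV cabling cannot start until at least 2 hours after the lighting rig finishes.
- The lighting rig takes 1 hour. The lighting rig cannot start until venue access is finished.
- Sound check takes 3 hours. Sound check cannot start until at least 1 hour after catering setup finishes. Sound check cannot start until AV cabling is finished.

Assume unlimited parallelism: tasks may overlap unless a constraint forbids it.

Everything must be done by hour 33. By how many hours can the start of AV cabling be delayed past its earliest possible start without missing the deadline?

8

After its own release at hour 2, venue access can start at hour 2 and finishes at hour 6.
The lighting rig waits on venue access (finishes hour 6), so it starts at hour 6 and finishes at 6 + 1 = hour 7.
AV cabling waits on the lighting rig (finishes hour 7, plus 2-hour gap → hour 9), so it starts at hour 9 and finishes at 9 + 3 = hour 12.

Working backward from the deadline:
To finish by hour 33, sound check (duration 3) must start no later than hour 30.
Catering setup has to be done before sound check (must start by hour 30, minus 1-hour gap → hour 29). That means finishing by hour 29, i.e. starting by 29 − 9 = hour 20.
AV cabling must finish in time for catering setup (must start by hour 20); sound check (must start by hour 30). The tightest is hour 20, so AV cabling must start by 20 − 3 = hour 17.
So AV cabling can start as early as hour 9 and as late as hour 17, giving 17 − 9 = 8 hours of slack.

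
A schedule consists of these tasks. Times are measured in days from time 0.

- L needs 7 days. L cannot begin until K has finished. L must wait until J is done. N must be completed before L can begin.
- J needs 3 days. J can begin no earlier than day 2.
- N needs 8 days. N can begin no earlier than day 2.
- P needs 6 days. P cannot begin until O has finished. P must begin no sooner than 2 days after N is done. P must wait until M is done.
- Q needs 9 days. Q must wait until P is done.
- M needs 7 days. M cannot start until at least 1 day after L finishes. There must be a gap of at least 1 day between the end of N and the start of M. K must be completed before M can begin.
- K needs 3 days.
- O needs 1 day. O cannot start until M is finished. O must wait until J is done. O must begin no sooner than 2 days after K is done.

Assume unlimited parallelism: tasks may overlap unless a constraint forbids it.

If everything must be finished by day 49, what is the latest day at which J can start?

Q has no dependents, so it just needs to finish by day 49. Starting by 49 − 9 = day 40 achieves that.
P has to be done before Q (must start by day 40). That means finishing by day 40, i.e. starting by 40 − 6 = day 34.
O feeds into P (must start by day 34); so O must finish by day 34 and therefore start by day 33.
M must finish in time for O (must start by day 33); P (must start by day 34). The tightest is day 33, so M must start by 33 − 7 = day 26.
Since M (must start by day 26, minus 1-day gap → day 25) depends on it, L must finish by day 25. Backing off its 7-day duration gives a latest start of day 18.
J has several dependents: L (must start by day 18); O (must start by day 33). The earliest of those limits is day 18, so J must start by 18 − 3 = day 15.

15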